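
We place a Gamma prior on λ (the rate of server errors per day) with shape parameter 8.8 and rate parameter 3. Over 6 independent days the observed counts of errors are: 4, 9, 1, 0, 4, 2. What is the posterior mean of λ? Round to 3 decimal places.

Total count ∑xᵢ = 20 over n = 6 days.
Gamma is conjugate to the Poisson likelihood: posterior is Gamma(shape = 8.8+20 = 28.8, rate = 3+6 = 9).
Posterior mean = shape/rate = 28.8/9 = 3.200.

Posterior mean ≈ 3.200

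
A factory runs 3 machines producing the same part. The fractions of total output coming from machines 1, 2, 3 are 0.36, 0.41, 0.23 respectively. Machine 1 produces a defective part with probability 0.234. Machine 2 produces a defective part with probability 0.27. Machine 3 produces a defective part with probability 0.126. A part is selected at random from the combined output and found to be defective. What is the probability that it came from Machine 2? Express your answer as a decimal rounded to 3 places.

Posterior probability ≈ 0.494

Tabulate prior·likelihood by source: [1] prior 0.36, lik 0.234, product 0.08424; [2] prior 0.41, lik 0.27, product 0.1107; [3] prior 0.23, lik 0.126, product 0.02898.
Normalizing constant = 0.22392; the posterior for Machine 2 is its product over the sum, 0.1107/0.22392 = 0.494.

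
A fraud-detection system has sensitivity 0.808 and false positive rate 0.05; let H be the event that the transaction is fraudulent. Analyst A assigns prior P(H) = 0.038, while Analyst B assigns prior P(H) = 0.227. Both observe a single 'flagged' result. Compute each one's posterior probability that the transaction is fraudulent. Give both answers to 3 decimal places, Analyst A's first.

P('+'|H) = 0.808, P('+'|¬H) = 0.05.
Analyst A: numerator 0.808·0.038 = 0.030704; evidence = 0.030704+0.05·0.962 = 0.078804; posterior = 0.390.
Analyst B: numerator 0.808·0.227 = 0.18342; evidence = 0.18342+0.05·0.773 = 0.22207; posterior = 0.826.

Analyst A: 0.390; Analyst B: 0.826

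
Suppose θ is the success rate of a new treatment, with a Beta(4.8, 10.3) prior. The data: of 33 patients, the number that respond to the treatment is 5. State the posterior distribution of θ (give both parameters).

Posterior: Beta(9.8, 38.3)

Observing 5 successes and 28 failures updates Beta(4.8, 10.3) by adding the success and failure counts to the two shape parameters: α = 4.8+5 = 9.8, β = 10.3+28 = 38.3.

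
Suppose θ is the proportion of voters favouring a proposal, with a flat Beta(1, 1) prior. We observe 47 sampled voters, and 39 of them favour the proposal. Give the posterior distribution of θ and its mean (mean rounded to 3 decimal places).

Posterior: Beta(40, 9); mean ≈ 0.816

The binomial likelihood is conjugate to the Beta prior: with 39 successes and 8 failures, the posterior is Beta(1+39, 1+8) = Beta(40, 9).
E[θ | data] = 40/(40+9) = 0.816.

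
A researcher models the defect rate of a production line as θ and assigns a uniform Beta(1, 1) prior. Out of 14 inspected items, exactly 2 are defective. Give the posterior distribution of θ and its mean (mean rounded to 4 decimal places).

Posterior: Beta(3, 13); mean ≈ 0.1875

Observing 2 successes and 12 failures updates Beta(1, 1) by adding the success and failure counts to the two shape parameters: α = 1+2 = 3, β = 1+12 = 13.
Posterior mean = α/(α+β) = 3/16 = 0.1875.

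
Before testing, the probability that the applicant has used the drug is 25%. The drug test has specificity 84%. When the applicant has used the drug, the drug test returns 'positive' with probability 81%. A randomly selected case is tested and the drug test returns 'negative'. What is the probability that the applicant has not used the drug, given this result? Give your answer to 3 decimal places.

P(¬H | E) ≈ 0.930

Write H for 'the applicant has used the drug'. Prior odds H:¬H = 0.25/0.75 = 0.33333. For the 'negative' outcome, the likelihood ratio is 0.19/0.84 = 0.22619.
Posterior odds = 0.33333 × 0.22619 = 0.075397, so P(H|E) = 0.075397/(1+0.075397) = 0.070. Then P(¬H|E) = 1 − 0.070 = 0.930.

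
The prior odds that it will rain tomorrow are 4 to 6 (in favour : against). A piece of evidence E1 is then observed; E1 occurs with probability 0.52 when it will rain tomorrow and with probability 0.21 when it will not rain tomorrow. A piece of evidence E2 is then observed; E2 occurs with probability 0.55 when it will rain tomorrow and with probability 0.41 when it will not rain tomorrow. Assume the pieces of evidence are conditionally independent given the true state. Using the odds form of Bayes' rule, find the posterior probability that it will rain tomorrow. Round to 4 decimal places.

Prior odds = 4/6 = 0.66667.
Likelihood ratio for E1 = 0.52/0.21 = 2.4762.
Likelihood ratio for E2 = 0.55/0.41 = 1.3415.
Posterior odds = prior odds × LR₁ × LR₂ = 2.2145.
Posterior probability = odds/(1+odds) = 2.2145/3.2145 = 0.6889.

Posterior probability ≈ 0.6889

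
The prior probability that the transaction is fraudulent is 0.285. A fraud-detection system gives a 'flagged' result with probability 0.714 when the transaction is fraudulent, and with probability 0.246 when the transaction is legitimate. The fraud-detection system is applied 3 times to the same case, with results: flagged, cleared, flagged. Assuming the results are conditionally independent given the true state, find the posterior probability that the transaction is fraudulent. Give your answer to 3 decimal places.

Posterior P(H) ≈ 0.560

With H the event that the transaction is fraudulent, the joint likelihood of the observed sequence is P(data|H) = 0.714·0.286·0.714 = 0.14580 and P(data|¬H) = 0.246·0.754·0.246 = 0.045629.
Bayes: P(H|data) = 0.285·0.14580 / (0.285·0.14580 + 0.715·0.045629) = 0.041553/0.074178 = 0.5602.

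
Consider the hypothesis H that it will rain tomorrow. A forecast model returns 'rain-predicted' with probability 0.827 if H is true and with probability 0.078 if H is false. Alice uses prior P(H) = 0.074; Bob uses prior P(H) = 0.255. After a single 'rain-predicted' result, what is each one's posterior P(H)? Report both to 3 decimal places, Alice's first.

P('+'|H) = 0.827, P('+'|¬H) = 0.078.
Alice: numerator 0.827·0.074 = 0.061198; evidence = 0.061198+0.078·0.926 = 0.13343; posterior = 0.459.
Bob: numerator 0.827·0.255 = 0.21088; evidence = 0.21088+0.078·0.745 = 0.26899; posterior = 0.784.

Alice: 0.459; Bob: 0.784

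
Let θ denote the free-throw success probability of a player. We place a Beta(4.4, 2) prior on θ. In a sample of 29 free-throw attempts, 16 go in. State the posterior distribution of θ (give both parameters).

Posterior: Beta(20.4, 15)

The binomial likelihood is conjugate to the Beta prior: with 16 successes and 13 failures, the posterior is Beta(4.4+16, 2+13) = Beta(20.4, 15).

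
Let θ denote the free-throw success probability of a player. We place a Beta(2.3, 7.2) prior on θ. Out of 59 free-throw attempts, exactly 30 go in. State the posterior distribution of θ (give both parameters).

Posterior: Beta(32.3, 36.2)

The binomial likelihood is conjugate to the Beta prior: with 30 successes and 29 failures, the posterior is Beta(2.3+30, 7.2+29) = Beta(32.3, 36.2).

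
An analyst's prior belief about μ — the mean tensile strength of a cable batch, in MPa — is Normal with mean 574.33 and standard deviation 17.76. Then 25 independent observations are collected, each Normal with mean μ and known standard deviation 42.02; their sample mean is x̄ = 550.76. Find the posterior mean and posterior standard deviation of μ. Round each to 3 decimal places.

Prior precision 1/τ₀² = 1/17.76² = 0.00317040; data precision n/σ² = 25/42.02² = 0.0141588.
Posterior precision = 0.00317040 + 0.0141588 = 0.0173292, giving posterior SD = 1/√0.0173292 = 7.596.
Posterior mean = (0.00317040·574.33 + 0.0141588·550.76) / 0.0173292 = 555.072.

Posterior mean ≈ 555.072; posterior SD ≈ 7.596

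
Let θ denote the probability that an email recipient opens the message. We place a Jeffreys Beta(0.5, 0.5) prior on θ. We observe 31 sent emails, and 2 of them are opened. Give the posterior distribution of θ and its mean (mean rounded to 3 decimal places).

Posterior: Beta(2.5, 29.5); mean ≈ 0.078

The binomial likelihood is conjugate to the Beta prior: with 2 successes and 29 failures, the posterior is Beta(0.5+2, 0.5+29) = Beta(2.5, 29.5).
E[θ | data] = 2.5/(2.5+29.5) = 0.078.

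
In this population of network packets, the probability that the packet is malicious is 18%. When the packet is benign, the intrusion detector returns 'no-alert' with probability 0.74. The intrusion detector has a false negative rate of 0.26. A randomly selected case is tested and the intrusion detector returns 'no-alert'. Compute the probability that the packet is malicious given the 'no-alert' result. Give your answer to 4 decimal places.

P(H | E) ≈ 0.0716

Let H be the event that the packet is malicious. P(H) = 0.18, so P(¬H) = 0.82. With E the 'no-alert' result, P(E|H) = 0.26 and P(E|¬H) = 0.74.
P(E) = 0.26·0.18 + 0.74·0.82 = 0.046800 + 0.60680 = 0.65360.
By Bayes' theorem, P(H|E) = 0.046800 / 0.65360 = 0.0716.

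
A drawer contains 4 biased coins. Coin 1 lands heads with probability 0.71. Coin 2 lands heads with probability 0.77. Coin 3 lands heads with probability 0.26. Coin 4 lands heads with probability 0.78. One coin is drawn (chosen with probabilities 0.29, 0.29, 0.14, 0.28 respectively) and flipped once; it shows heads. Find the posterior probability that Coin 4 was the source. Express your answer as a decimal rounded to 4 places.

P(heads|C1) = 0.71; P(heads|C2) = 0.77; P(heads|C3) = 0.26; P(heads|C4) = 0.78.
Prior × likelihood for each source: 0.29·0.71=0.2059, 0.29·0.77=0.2233, 0.14·0.26=0.03640, 0.28·0.78=0.2184. Summing gives P(heads) = 0.68400.
P(Coin 4 | heads) = 0.2184 / 0.68400 = 0.3193.

Posterior probability ≈ 0.3193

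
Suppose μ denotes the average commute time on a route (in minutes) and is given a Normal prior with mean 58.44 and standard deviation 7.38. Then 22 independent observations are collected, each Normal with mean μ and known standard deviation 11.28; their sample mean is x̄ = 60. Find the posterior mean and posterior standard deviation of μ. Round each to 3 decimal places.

With known σ, the Normal prior is conjugate. Weight on the data is w = (n/σ²)/(n/σ² + 1/τ₀²) = 0.172904/(0.172904+0.0183606) = 0.90400.
Posterior mean = w·x̄ + (1−w)·μ₀ = 0.90400·60 + 0.095996·58.44 = 59.850. Posterior variance = 1/(0.172904+0.0183606) = 5.22836, so SD = 2.287.

Posterior mean ≈ 59.850; posterior SD ≈ 2.287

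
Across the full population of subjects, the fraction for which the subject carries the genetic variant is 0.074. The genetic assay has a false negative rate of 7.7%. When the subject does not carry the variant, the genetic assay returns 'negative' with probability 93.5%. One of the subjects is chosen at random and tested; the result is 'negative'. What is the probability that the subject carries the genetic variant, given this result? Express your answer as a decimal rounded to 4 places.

Let H be the event that the subject carries the genetic variant. P(H) = 0.074, so P(¬H) = 0.926. With E the 'negative' result, P(E|H) = 0.077 and P(E|¬H) = 0.935.
P(E) = 0.077·0.074 + 0.935·0.926 = 0.0056980 + 0.86581 = 0.87151.
By Bayes' theorem, P(H|E) = 0.0056980 / 0.87151 = 0.0065.

P(H | E) ≈ 0.0065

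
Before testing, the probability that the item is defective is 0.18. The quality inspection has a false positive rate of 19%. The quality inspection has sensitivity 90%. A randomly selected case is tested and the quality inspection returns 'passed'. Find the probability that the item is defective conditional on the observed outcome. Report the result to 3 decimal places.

Let H be the event that the item is defective. P(H) = 0.18, so P(¬H) = 0.82. With E the 'passed' result, P(E|H) = 0.1 and P(E|¬H) = 0.81.
P(E) = 0.1·0.18 + 0.81·0.82 = 0.018000 + 0.66420 = 0.68220.
By Bayes' theorem, P(H|E) = 0.018000 / 0.68220 = 0.026.

P(H | E) ≈ 0.026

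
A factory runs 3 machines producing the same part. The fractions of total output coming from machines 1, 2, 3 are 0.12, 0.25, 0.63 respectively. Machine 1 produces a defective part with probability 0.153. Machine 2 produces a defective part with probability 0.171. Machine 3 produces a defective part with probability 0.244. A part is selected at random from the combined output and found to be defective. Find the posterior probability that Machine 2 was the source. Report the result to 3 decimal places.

Posterior probability ≈ 0.199

Tabulate prior·likelihood by source: [1] prior 0.12, lik 0.153, product 0.01836; [2] prior 0.25, lik 0.171, product 0.04275; [3] prior 0.63, lik 0.244, product 0.1537.
Normalizing constant = 0.21483; the posterior for Machine 2 is its product over the sum, 0.04275/0.21483 = 0.199.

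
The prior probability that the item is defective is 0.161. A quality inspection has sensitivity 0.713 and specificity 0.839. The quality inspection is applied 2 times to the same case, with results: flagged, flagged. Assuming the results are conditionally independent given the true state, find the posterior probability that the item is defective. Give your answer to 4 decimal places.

Posterior P(H) ≈ 0.7901

With H the event that the item is defective, the joint likelihood of the observed sequence is P(data|H) = 0.713·0.713 = 0.50837 and P(data|¬H) = 0.161·0.161 = 0.025921.
Bayes: P(H|data) = 0.161·0.50837 / (0.161·0.50837 + 0.839·0.025921) = 0.081847/0.10360 = 0.7901.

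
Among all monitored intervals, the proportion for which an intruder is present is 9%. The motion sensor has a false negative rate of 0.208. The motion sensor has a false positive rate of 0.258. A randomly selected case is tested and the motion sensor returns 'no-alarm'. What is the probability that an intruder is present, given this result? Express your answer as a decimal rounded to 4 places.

P(H | E) ≈ 0.0270

Write H for 'an intruder is present'. Prior odds H:¬H = 0.09/0.91 = 0.098901. For the 'no-alarm' outcome, the likelihood ratio is 0.208/0.742 = 0.28032.
Posterior odds = 0.098901 × 0.28032 = 0.027724, so P(H|E) = 0.027724/(1+0.027724) = 0.0270.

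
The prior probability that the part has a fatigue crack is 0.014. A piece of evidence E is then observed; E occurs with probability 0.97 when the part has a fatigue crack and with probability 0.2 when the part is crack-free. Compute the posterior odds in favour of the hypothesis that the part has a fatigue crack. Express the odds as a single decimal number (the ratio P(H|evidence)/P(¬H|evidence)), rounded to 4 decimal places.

Posterior odds ≈ 0.0689

Prior odds = 0.014/(1−0.014) = 0.014199.
Likelihood ratio for E = 0.97/0.2 = 4.8500.
Posterior odds = prior odds × LR = 0.068864.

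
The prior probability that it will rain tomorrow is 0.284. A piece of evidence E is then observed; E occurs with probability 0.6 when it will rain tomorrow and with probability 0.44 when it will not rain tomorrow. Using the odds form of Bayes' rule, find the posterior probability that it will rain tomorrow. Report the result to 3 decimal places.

Prior odds = 0.284/(1−0.284) = 0.39665. In log-odds, ln(0.39665) = -0.92471.
Add log likelihood ratio: ln(1.3636) = 0.31015.
Posterior log-odds = -0.61455, so posterior odds = exp(-0.61455) = 0.54088. Converting, P(H|E) = 0.54088/1.5409 = 0.351.

Posterior probability ≈ 0.351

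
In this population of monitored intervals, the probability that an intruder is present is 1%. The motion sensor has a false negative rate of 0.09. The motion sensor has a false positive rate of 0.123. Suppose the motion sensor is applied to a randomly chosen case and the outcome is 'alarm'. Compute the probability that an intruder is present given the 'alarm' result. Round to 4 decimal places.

Write H for 'an intruder is present'. Prior odds H:¬H = 0.01/0.99 = 0.010101. For the 'alarm' outcome, the likelihood ratio is 0.91/0.123 = 7.3984.
Posterior odds = 0.010101 × 7.3984 = 0.074731, so P(H|E) = 0.074731/(1+0.074731) = 0.0695.

P(H | E) ≈ 0.0695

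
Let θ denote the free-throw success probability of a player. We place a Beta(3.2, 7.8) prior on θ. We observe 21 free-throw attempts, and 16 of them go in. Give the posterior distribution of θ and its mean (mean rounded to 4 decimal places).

Posterior: Beta(19.2, 12.8); mean ≈ 0.6000

The binomial likelihood is conjugate to the Beta prior: with 16 successes and 5 failures, the posterior is Beta(3.2+16, 7.8+5) = Beta(19.2, 12.8).
Posterior mean = α/(α+β) = 19.2/32 = 0.6000.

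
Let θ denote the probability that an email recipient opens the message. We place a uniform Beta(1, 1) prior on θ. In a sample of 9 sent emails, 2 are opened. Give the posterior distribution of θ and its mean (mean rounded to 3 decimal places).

Observing 2 successes and 7 failures updates Beta(1, 1) by adding the success and failure counts to the two shape parameters: α = 1+2 = 3, β = 1+7 = 8.
E[θ | data] = 3/(3+8) = 0.273.

Posterior: Beta(3, 8); mean ≈ 0.273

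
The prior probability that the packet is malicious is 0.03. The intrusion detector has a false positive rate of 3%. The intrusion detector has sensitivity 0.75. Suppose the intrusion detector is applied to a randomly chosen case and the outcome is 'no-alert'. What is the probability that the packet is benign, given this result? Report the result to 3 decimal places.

Let H be the event that the packet is malicious. P(H) = 0.03, so P(¬H) = 0.97. With E the 'no-alert' result, P(E|H) = 0.25 and P(E|¬H) = 0.97.
P(E) = 0.25·0.03 + 0.97·0.97 = 0.0075000 + 0.94090 = 0.94840.
By Bayes' theorem, P(H|E) = 0.0075000 / 0.94840 = 0.008. Hence P(¬H|E) = 1 − 0.008 = 0.992.

P(¬H | E) ≈ 0.992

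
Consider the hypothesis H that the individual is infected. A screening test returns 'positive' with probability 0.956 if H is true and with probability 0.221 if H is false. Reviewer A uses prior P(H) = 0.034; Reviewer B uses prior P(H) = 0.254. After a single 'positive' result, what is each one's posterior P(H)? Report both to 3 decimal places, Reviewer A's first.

Reviewer A: 0.132; Reviewer B: 0.596

The likelihood ratio for a 'positive' result is 0.956/0.221 = 4.3258.
Reviewer A: prior odds 0.034/0.966 = 0.035197; posterior odds 0.15225; posterior probability 0.132.
Reviewer B: prior odds 0.254/0.746 = 0.34048; posterior odds 1.4729; posterior probability 0.596.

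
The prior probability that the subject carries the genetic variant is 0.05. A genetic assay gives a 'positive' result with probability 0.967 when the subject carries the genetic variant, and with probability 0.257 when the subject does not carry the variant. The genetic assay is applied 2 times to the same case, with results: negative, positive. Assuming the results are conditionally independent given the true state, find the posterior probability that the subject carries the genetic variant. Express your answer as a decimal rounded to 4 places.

With H the event that the subject carries the genetic variant, the joint likelihood of the observed sequence is P(data|H) = 0.033·0.967 = 0.031911 and P(data|¬H) = 0.743·0.257 = 0.19095.
Bayes: P(H|data) = 0.05·0.031911 / (0.05·0.031911 + 0.95·0.19095) = 0.0015956/0.18300 = 0.0087.

Posterior P(H) ≈ 0.0087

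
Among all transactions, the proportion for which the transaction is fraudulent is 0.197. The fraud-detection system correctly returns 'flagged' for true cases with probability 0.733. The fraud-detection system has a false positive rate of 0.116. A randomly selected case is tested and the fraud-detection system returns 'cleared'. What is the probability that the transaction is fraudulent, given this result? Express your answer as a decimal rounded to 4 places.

Let H be the event that the transaction is fraudulent. P(H) = 0.197, so P(¬H) = 0.803. With E the 'cleared' result, P(E|H) = 0.267 and P(E|¬H) = 0.884.
P(E) = 0.267·0.197 + 0.884·0.803 = 0.052599 + 0.70985 = 0.76245.
By Bayes' theorem, P(H|E) = 0.052599 / 0.76245 = 0.0690.

P(H | E) ≈ 0.0690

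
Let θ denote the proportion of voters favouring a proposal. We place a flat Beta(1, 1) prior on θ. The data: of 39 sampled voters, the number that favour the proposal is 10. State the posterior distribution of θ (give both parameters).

Observing 10 successes and 29 failures updates Beta(1, 1) by adding the success and failure counts to the two shape parameters: α = 1+10 = 11, β = 1+29 = 30.

Posterior: Beta(11, 30)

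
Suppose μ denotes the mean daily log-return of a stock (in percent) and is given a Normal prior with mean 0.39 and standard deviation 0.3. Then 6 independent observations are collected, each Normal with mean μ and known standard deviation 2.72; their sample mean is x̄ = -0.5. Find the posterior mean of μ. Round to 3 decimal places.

Prior precision 1/τ₀² = 1/0.3² = 11.1111; data precision n/σ² = 6/2.72² = 0.810986.
Posterior precision = 11.1111 + 0.810986 = 11.9221.
Posterior mean = (11.1111·0.39 + 0.810986·-0.5) / 11.9221 = 0.329.

Posterior mean ≈ 0.329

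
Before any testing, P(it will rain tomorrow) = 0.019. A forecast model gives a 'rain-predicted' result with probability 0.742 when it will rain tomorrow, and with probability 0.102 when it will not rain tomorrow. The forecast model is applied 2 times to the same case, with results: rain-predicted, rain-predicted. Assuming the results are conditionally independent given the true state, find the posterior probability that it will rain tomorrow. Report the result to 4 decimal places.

Posterior P(H) ≈ 0.5062

Let H be the event that it will rain tomorrow; start with P(H) = 0.019. P('rain-predicted'|H) = 0.742, P('rain-predicted'|¬H) = 0.102.
Update on result 1 ('rain-predicted'): P(H) ← 0.742·0.0190 / (0.742·0.0190 + 0.102·0.9810) = 0.014098/0.11416 = 0.1235.
Update on result 2 ('rain-predicted'): P(H) ← 0.742·0.1235 / (0.742·0.1235 + 0.102·0.8765) = 0.091632/0.18104 = 0.5062.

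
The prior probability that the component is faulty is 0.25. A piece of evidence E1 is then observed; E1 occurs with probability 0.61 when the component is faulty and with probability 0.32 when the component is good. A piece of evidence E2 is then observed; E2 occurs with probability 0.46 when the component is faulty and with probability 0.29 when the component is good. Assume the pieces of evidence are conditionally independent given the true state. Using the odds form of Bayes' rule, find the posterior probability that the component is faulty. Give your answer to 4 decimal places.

Prior odds = 0.25/(1−0.25) = 0.33333.
Likelihood ratio for E1 = 0.61/0.32 = 1.9062.
Likelihood ratio for E2 = 0.46/0.29 = 1.5862.
Posterior odds = prior odds × LR₁ × LR₂ = 1.0079.
Posterior probability = odds/(1+odds) = 1.0079/2.0079 = 0.5020.

Posterior probability ≈ 0.5020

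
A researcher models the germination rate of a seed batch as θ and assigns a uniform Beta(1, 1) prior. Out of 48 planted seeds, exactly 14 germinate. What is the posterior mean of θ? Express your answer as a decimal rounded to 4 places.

The binomial likelihood is conjugate to the Beta prior: with 14 successes and 34 failures, the posterior is Beta(1+14, 1+34) = Beta(15, 35).
Posterior mean = α/(α+β) = 15/50 = 0.3000.

Posterior mean ≈ 0.3000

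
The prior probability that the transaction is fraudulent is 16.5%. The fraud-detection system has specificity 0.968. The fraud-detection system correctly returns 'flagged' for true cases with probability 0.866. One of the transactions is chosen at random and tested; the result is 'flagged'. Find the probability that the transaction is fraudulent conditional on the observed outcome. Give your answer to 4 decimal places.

Write H for 'the transaction is fraudulent'. Prior odds H:¬H = 0.165/0.835 = 0.19760. For the 'flagged' outcome, the likelihood ratio is 0.866/0.032 = 27.062.
Posterior odds = 0.19760 × 27.062 = 5.3477, so P(H|E) = 5.3477/(1+5.3477) = 0.8425.

P(H | E) ≈ 0.8425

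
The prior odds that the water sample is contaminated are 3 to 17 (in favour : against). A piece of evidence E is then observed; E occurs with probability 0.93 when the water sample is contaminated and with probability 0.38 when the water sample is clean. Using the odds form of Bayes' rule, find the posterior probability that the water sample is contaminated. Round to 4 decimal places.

Prior odds = 3/17 = 0.17647.
Likelihood ratio for E = 0.93/0.38 = 2.4474.
Posterior odds = prior odds × LR = 0.43189.
Posterior probability = odds/(1+odds) = 0.43189/1.4319 = 0.3016.

Posterior probability ≈ 0.3016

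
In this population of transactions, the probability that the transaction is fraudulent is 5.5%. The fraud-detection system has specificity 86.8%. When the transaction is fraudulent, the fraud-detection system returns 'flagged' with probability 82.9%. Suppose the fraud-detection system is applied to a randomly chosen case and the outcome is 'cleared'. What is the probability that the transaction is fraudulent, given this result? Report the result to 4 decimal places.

Let H be the event that the transaction is fraudulent. P(H) = 0.055, so P(¬H) = 0.945. With E the 'cleared' result, P(E|H) = 0.171 and P(E|¬H) = 0.868.
P(E) = 0.171·0.055 + 0.868·0.945 = 0.0094050 + 0.82026 = 0.82966.
By Bayes' theorem, P(H|E) = 0.0094050 / 0.82966 = 0.0113.

P(H | E) ≈ 0.0113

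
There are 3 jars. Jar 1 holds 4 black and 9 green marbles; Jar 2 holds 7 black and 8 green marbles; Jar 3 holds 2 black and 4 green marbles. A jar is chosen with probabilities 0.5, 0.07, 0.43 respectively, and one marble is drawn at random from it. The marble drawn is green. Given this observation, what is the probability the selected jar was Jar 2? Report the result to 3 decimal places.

Tabulate prior·likelihood by source: [1] prior 0.5, lik 0.6923, product 0.3462; [2] prior 0.07, lik 0.5333, product 0.03733; [3] prior 0.43, lik 0.6667, product 0.2867.
Normalizing constant = 0.67015; the posterior for Jar 2 is its product over the sum, 0.03733/0.67015 = 0.056.

Posterior probability ≈ 0.056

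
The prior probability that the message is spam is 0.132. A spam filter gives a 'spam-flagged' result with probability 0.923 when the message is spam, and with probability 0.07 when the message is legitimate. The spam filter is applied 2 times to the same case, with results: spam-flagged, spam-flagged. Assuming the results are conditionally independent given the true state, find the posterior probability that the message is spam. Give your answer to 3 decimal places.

Posterior P(H) ≈ 0.964

With H the event that the message is spam, the joint likelihood of the observed sequence is P(data|H) = 0.923·0.923 = 0.85193 and P(data|¬H) = 0.07·0.07 = 0.0049000.
Bayes: P(H|data) = 0.132·0.85193 / (0.132·0.85193 + 0.868·0.0049000) = 0.11245/0.11671 = 0.9636.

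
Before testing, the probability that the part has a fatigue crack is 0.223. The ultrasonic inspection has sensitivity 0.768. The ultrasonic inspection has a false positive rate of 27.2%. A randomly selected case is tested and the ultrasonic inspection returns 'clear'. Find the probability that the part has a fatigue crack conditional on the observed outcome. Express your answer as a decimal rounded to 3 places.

Write H for 'the part has a fatigue crack'. Prior odds H:¬H = 0.223/0.777 = 0.28700. For the 'clear' outcome, the likelihood ratio is 0.232/0.728 = 0.31868.
Posterior odds = 0.28700 × 0.31868 = 0.091462, so P(H|E) = 0.091462/(1+0.091462) = 0.084.

P(H | E) ≈ 0.084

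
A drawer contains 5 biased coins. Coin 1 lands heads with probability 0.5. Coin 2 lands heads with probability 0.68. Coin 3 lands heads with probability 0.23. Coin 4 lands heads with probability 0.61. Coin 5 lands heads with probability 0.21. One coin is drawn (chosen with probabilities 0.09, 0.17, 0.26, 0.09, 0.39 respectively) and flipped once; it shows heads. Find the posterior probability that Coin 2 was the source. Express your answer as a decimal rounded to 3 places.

Tabulate prior·likelihood by source: [1] prior 0.09, lik 0.5, product 0.04500; [2] prior 0.17, lik 0.68, product 0.1156; [3] prior 0.26, lik 0.23, product 0.05980; [4] prior 0.09, lik 0.61, product 0.05490; [5] prior 0.39, lik 0.21, product 0.08190.
Normalizing constant = 0.35720; the posterior for Coin 2 is its product over the sum, 0.1156/0.35720 = 0.324.

Posterior probability ≈ 0.324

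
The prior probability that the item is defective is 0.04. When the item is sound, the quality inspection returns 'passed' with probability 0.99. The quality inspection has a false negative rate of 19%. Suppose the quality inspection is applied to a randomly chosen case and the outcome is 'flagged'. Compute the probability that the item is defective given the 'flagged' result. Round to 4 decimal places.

P(H | E) ≈ 0.7714

Write H for 'the item is defective'. Prior odds H:¬H = 0.04/0.96 = 0.041667. For the 'flagged' outcome, the likelihood ratio is 0.81/0.01 = 81.000.
Posterior odds = 0.041667 × 81.000 = 3.3750, so P(H|E) = 3.3750/(1+3.3750) = 0.7714.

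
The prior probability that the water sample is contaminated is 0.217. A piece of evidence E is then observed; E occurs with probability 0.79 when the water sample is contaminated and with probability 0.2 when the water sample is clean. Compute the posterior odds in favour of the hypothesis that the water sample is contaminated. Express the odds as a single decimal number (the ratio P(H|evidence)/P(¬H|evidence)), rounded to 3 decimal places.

Posterior odds ≈ 1.095

Prior odds = 0.217/(1−0.217) = 0.27714.
Likelihood ratio for E = 0.79/0.2 = 3.9500.
Posterior odds = prior odds × LR = 1.0947.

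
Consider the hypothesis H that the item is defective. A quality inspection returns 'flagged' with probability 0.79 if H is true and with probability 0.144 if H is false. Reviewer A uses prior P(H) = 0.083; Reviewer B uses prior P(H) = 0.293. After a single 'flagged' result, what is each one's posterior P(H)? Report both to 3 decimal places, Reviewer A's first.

The likelihood ratio for a 'flagged' result is 0.79/0.144 = 5.4861.
Reviewer A: prior odds 0.083/0.917 = 0.090513; posterior odds 0.49656; posterior probability 0.332.
Reviewer B: prior odds 0.293/0.707 = 0.41443; posterior odds 2.2736; posterior probability 0.695.

Reviewer A: 0.332; Reviewer B: 0.695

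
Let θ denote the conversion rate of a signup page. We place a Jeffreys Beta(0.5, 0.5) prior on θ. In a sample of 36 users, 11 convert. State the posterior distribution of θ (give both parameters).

Observing 11 successes and 25 failures updates Beta(0.5, 0.5) by adding the success and failure counts to the two shape parameters: α = 0.5+11 = 11.5, β = 0.5+25 = 25.5.

Posterior: Beta(11.5, 25.5)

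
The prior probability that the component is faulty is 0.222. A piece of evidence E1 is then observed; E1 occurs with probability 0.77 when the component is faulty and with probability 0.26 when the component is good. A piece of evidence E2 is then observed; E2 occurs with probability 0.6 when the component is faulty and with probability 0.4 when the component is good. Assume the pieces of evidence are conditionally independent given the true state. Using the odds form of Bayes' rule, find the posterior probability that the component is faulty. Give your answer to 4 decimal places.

Prior odds = 0.222/(1−0.222) = 0.28535. In log-odds, ln(0.28535) = -1.2540.
Add log likelihood ratios: ln(2.9615) + ln(1.5000) = 1.4912.
Posterior log-odds = 0.23712, so posterior odds = exp(0.23712) = 1.2676. Converting, P(H|E) = 1.2676/2.2676 = 0.5590.

Posterior probability ≈ 0.5590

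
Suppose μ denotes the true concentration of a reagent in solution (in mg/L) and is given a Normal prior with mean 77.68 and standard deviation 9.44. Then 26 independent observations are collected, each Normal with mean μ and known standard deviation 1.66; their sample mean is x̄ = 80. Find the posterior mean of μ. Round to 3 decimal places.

Posterior mean ≈ 79.997

With known σ, the Normal prior is conjugate. Weight on the data is w = (n/σ²)/(n/σ² + 1/τ₀²) = 9.43533/(9.43533+0.0112216) = 0.99881.
Posterior mean = w·x̄ + (1−w)·μ₀ = 0.99881·80 + 0.0011879·77.68 = 79.997.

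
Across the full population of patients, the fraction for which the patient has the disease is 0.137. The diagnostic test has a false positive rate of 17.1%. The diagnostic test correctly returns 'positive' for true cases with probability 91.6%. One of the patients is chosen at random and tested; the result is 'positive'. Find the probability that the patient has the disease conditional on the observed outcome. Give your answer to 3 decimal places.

P(H | E) ≈ 0.460

Let H be the event that the patient has the disease. P(H) = 0.137, so P(¬H) = 0.863. With E the 'positive' result, P(E|H) = 0.916 and P(E|¬H) = 0.171.
P(E) = 0.916·0.137 + 0.171·0.863 = 0.12549 + 0.14757 = 0.27307.
By Bayes' theorem, P(H|E) = 0.12549 / 0.27307 = 0.460.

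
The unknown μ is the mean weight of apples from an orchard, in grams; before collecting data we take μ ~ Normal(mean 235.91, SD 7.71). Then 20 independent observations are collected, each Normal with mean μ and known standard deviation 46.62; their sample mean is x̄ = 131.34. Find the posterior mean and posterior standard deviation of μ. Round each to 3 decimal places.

With known σ, the Normal prior is conjugate. Weight on the data is w = (n/σ²)/(n/σ² + 1/τ₀²) = 0.00920207/(0.00920207+0.0168225) = 0.35359.
Posterior mean = w·x̄ + (1−w)·μ₀ = 0.35359·131.34 + 0.64641·235.91 = 198.935. Posterior variance = 1/(0.00920207+0.0168225) = 38.4252, so SD = 6.199.

Posterior mean ≈ 198.935; posterior SD ≈ 6.199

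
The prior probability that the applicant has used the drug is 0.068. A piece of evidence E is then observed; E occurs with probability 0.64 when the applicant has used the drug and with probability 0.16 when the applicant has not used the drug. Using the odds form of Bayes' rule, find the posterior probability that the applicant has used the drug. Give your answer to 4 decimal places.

Posterior probability ≈ 0.2259

Prior odds = 0.068/(1−0.068) = 0.072961.
Likelihood ratio for E = 0.64/0.16 = 4.0000.
Posterior odds = prior odds × LR = 0.29185.
Posterior probability = odds/(1+odds) = 0.29185/1.2918 = 0.2259.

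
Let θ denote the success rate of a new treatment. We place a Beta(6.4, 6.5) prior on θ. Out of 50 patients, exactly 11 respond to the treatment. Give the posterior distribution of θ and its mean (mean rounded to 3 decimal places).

Observing 11 successes and 39 failures updates Beta(6.4, 6.5) by adding the success and failure counts to the two shape parameters: α = 6.4+11 = 17.4, β = 6.5+39 = 45.5.
Posterior mean = α/(α+β) = 17.4/62.9 = 0.277.

Posterior: Beta(17.4, 45.5); mean ≈ 0.277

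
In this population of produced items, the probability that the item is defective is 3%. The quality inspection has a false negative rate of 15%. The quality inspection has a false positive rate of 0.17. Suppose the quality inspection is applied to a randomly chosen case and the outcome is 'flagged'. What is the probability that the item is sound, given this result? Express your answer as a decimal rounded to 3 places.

Let H be the event that the item is defective. P(H) = 0.03, so P(¬H) = 0.97. With E the 'flagged' result, P(E|H) = 0.85 and P(E|¬H) = 0.17.
P(E) = 0.85·0.03 + 0.17·0.97 = 0.025500 + 0.16490 = 0.19040.
By Bayes' theorem, P(H|E) = 0.025500 / 0.19040 = 0.134. Hence P(¬H|E) = 1 − 0.134 = 0.866.

P(¬H | E) ≈ 0.866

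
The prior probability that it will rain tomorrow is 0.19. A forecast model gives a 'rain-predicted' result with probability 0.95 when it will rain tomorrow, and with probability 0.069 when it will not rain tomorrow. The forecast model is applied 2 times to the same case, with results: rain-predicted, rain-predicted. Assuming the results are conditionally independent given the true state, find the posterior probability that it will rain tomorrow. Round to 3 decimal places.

Let H be the event that it will rain tomorrow; start with P(H) = 0.19. P('rain-predicted'|H) = 0.95, P('rain-predicted'|¬H) = 0.069.
Update on result 1 ('rain-predicted'): P(H) ← 0.95·0.1900 / (0.95·0.1900 + 0.069·0.8100) = 0.18050/0.23639 = 0.7636.
Update on result 2 ('rain-predicted'): P(H) ← 0.95·0.7636 / (0.95·0.7636 + 0.069·0.2364) = 0.72539/0.74170 = 0.9780.

Posterior P(H) ≈ 0.978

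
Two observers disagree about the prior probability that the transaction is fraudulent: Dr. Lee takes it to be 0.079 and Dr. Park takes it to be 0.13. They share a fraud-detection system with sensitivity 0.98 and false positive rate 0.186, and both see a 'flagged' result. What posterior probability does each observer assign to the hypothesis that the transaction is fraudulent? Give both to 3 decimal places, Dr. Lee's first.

Dr. Lee: 0.311; Dr. Park: 0.440

P('+'|H) = 0.98, P('+'|¬H) = 0.186.
Dr. Lee: numerator 0.98·0.079 = 0.077420; evidence = 0.077420+0.186·0.921 = 0.24873; posterior = 0.311.
Dr. Park: numerator 0.98·0.13 = 0.12740; evidence = 0.12740+0.186·0.87 = 0.28922; posterior = 0.440.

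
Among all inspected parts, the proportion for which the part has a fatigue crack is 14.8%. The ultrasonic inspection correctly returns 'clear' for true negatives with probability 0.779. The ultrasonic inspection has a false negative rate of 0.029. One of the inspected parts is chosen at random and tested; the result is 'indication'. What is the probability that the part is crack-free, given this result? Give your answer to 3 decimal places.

P(¬H | E) ≈ 0.567

Write H for 'the part has a fatigue crack'. Prior odds H:¬H = 0.148/0.852 = 0.17371. For the 'indication' outcome, the likelihood ratio is 0.971/0.221 = 4.3937.
Posterior odds = 0.17371 × 4.3937 = 0.76322, so P(H|E) = 0.76322/(1+0.76322) = 0.433. Then P(¬H|E) = 1 − 0.433 = 0.567.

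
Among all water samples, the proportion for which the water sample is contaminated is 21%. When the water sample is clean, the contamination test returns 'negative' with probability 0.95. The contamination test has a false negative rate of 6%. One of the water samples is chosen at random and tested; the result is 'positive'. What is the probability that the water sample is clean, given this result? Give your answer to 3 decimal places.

P(¬H | E) ≈ 0.167

Let H be the event that the water sample is contaminated. P(H) = 0.21, so P(¬H) = 0.79. With E the 'positive' result, P(E|H) = 0.94 and P(E|¬H) = 0.05.
P(E) = 0.94·0.21 + 0.05·0.79 = 0.19740 + 0.039500 = 0.23690.
By Bayes' theorem, P(H|E) = 0.19740 / 0.23690 = 0.833. Hence P(¬H|E) = 1 − 0.833 = 0.167.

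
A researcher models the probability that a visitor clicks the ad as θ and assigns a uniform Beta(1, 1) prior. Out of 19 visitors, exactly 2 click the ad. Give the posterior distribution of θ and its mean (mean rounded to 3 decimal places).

The binomial likelihood is conjugate to the Beta prior: with 2 successes and 17 failures, the posterior is Beta(1+2, 1+17) = Beta(3, 18).
E[θ | data] = 3/(3+18) = 0.143.

Posterior: Beta(3, 18); mean ≈ 0.143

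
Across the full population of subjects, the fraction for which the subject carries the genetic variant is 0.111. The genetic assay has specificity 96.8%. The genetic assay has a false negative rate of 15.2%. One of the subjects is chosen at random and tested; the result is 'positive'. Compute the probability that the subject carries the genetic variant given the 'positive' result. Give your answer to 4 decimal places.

P(H | E) ≈ 0.7679

Write H for 'the subject carries the genetic variant'. Prior odds H:¬H = 0.111/0.889 = 0.12486. For the 'positive' outcome, the likelihood ratio is 0.848/0.032 = 26.500.
Posterior odds = 0.12486 × 26.500 = 3.3088, so P(H|E) = 3.3088/(1+3.3088) = 0.7679.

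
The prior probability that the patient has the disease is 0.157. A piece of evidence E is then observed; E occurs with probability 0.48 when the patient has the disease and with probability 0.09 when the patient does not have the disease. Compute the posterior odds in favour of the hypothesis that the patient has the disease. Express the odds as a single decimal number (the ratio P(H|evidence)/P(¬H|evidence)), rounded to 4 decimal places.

Prior odds = 0.157/(1−0.157) = 0.18624.
Likelihood ratio for E = 0.48/0.09 = 5.3333.
Posterior odds = prior odds × LR = 0.99328.

Posterior odds ≈ 0.9933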